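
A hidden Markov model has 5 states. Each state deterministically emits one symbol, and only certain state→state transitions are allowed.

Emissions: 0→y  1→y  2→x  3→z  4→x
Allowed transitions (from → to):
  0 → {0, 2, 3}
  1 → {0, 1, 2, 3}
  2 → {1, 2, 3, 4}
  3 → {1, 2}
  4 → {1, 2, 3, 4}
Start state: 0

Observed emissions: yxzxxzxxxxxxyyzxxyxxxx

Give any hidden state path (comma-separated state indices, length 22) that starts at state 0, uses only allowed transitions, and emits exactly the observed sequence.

0,2,3,2,2,3,2,4,2,2,2,4,1,0,3,2,2,1,2,4,2,4

  [0] y  {0,1}  => 0  start
  [1] x  {2,4}  => 2  0->2 ok
  [2] z  {3}  => 3  2->3 ok
  [3] x  {2,4}  => 2  3->2 ok
  [4] x  {2,4}  => 2  2->2 ok
  [5] z  {3}  => 3  2->3 ok
  [6] x  {2,4}  => 2  3->2 ok
  [7] x  {2,4}  => 4  2->4 ok
  [8] x  {2,4}  => 2  4->2 ok
  [9] x  {2,4}  => 2  2->2 ok
  [10] x  {2,4}  => 2  2->2 ok
  [11] x  {2,4}  => 4  2->4 ok
  [12] y  {0,1}  => 1  4->1 ok
  [13] y  {0,1}  => 0  1->0 ok
  [14] z  {3}  => 3  0->3 ok
  [15] x  {2,4}  => 2  3->2 ok
  [16] x  {2,4}  => 2  2->2 ok
  [17] y  {0,1}  => 1  2->1 ok
  [18] x  {2,4}  => 2  1->2 ok
  [19] x  {2,4}  => 4  2->4 ok
  [20] x  {2,4}  => 2  4->2 ok
  [21] x  {2,4}  => 4  2->4 ok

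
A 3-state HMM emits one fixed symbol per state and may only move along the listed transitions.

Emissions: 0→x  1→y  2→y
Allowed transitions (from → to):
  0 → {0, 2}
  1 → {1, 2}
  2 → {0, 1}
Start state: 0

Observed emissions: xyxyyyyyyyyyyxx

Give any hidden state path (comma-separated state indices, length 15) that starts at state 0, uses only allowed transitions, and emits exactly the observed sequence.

  0: obs=x cand={0} pick 0 [start]
  1: obs=y cand={1,2} pick 2 [0->2 ok]
  2: obs=x cand={0} pick 0 [2->0 ok]
  3: obs=y cand={1,2} pick 2 [0->2 ok]
  4: obs=y cand={1,2} pick 1 [2->1 ok]
  5: obs=y cand={1,2} pick 1 [1->1 ok]
  6: obs=y cand={1,2} pick 2 [1->2 ok]
  7: obs=y cand={1,2} pick 1 [2->1 ok]
  8: obs=y cand={1,2} pick 1 [1->1 ok]
  9: obs=y cand={1,2} pick 1 [1->1 ok]
  10: obs=y cand={1,2} pick 2 [1->2 ok]
  11: obs=y cand={1,2} pick 1 [2->1 ok]
  12: obs=y cand={1,2} pick 2 [1->2 ok]
  13: obs=x cand={0} pick 0 [2->0 ok]
  14: obs=x cand={0} pick 0 [0->0 ok]

0,2,0,2,1,1,2,1,1,1,2,1,2,0,0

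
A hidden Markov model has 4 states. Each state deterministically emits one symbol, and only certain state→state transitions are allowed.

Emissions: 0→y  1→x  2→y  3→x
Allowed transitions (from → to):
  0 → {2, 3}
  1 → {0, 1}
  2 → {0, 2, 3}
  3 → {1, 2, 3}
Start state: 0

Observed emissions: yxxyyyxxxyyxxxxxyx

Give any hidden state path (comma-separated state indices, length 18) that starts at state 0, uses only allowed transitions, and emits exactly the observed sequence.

  [0] y  {0,2}  => 0  start
  [1] x  {1,3}  => 3  0->3 ok
  [2] x  {1,3}  => 3  3->3 ok
  [3] y  {0,2}  => 2  3->2 ok
  [4] y  {0,2}  => 0  2->0 ok
  [5] y  {0,2}  => 2  0->2 ok
  [6] x  {1,3}  => 3  2->3 ok
  [7] x  {1,3}  => 3  3->3 ok
  [8] x  {1,3}  => 3  3->3 ok
  [9] y  {0,2}  => 2  3->2 ok
  [10] y  {0,2}  => 0  2->0 ok
  [11] x  {1,3}  => 3  0->3 ok
  [12] x  {1,3}  => 3  3->3 ok
  [13] x  {1,3}  => 1  3->1 ok
  [14] x  {1,3}  => 1  1->1 ok
  [15] x  {1,3}  => 1  1->1 ok
  [16] y  {0,2}  => 0  1->0 ok
  [17] x  {1,3}  => 3  0->3 ok

0,3,3,2,0,2,3,3,3,2,0,3,3,1,1,1,0,3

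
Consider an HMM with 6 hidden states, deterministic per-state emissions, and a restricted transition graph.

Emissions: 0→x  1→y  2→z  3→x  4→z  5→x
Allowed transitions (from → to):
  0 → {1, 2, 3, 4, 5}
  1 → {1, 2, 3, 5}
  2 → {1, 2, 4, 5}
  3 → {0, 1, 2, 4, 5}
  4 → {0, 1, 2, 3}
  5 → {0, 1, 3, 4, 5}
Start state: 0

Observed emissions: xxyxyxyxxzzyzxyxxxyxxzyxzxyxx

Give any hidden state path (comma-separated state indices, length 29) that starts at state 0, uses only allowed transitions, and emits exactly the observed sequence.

  pos 0: x in {0,3,5}, choose 0; start
  pos 1: x in {0,3,5}, choose 5; 0->5 ok
  pos 2: y in {1}, choose 1; 5->1 ok
  pos 3: x in {0,3,5}, choose 3; 1->3 ok
  pos 4: y in {1}, choose 1; 3->1 ok
  pos 5: x in {0,3,5}, choose 3; 1->3 ok
  pos 6: y in {1}, choose 1; 3->1 ok
  pos 7: x in {0,3,5}, choose 3; 1->3 ok
  pos 8: x in {0,3,5}, choose 0; 3->0 ok
  pos 9: z in {2,4}, choose 4; 0->4 ok
  pos 10: z in {2,4}, choose 2; 4->2 ok
  pos 11: y in {1}, choose 1; 2->1 ok
  pos 12: z in {2,4}, choose 2; 1->2 ok
  pos 13: x in {0,3,5}, choose 5; 2->5 ok
  pos 14: y in {1}, choose 1; 5->1 ok
  pos 15: x in {0,3,5}, choose 3; 1->3 ok
  pos 16: x in {0,3,5}, choose 0; 3->0 ok
  pos 17: x in {0,3,5}, choose 3; 0->3 ok
  pos 18: y in {1}, choose 1; 3->1 ok
  pos 19: x in {0,3,5}, choose 5; 1->5 ok
  pos 20: x in {0,3,5}, choose 3; 5->3 ok
  pos 21: z in {2,4}, choose 2; 3->2 ok
  pos 22: y in {1}, choose 1; 2->1 ok
  pos 23: x in {0,3,5}, choose 3; 1->3 ok
  pos 24: z in {2,4}, choose 4; 3->4 ok
  pos 25: x in {0,3,5}, choose 0; 4->0 ok
  pos 26: y in {1}, choose 1; 0->1 ok
  pos 27: x in {0,3,5}, choose 3; 1->3 ok
  pos 28: x in {0,3,5}, choose 5; 3->5 ok

0,5,1,3,1,3,1,3,0,4,2,1,2,5,1,3,0,3,1,5,3,2,1,3,4,0,1,3,5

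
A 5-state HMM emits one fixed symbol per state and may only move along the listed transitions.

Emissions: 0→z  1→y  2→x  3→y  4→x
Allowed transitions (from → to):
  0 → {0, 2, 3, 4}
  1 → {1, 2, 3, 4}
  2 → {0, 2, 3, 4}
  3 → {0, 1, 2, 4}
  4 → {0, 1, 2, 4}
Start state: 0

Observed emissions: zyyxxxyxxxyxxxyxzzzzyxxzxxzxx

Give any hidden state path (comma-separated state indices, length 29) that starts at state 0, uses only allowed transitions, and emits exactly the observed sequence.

  pos 0: z in {0}, choose 0; start
  pos 1: y in {1,3}, choose 3; 0->3 ok
  pos 2: y in {1,3}, choose 1; 3->1 ok
  pos 3: x in {2,4}, choose 4; 1->4 ok
  pos 4: x in {2,4}, choose 2; 4->2 ok
  pos 5: x in {2,4}, choose 4; 2->4 ok
  pos 6: y in {1,3}, choose 1; 4->1 ok
  pos 7: x in {2,4}, choose 4; 1->4 ok
  pos 8: x in {2,4}, choose 2; 4->2 ok
  pos 9: x in {2,4}, choose 4; 2->4 ok
  pos 10: y in {1,3}, choose 1; 4->1 ok
  pos 11: x in {2,4}, choose 2; 1->2 ok
  pos 12: x in {2,4}, choose 4; 2->4 ok
  pos 13: x in {2,4}, choose 4; 4->4 ok
  pos 14: y in {1,3}, choose 1; 4->1 ok
  pos 15: x in {2,4}, choose 4; 1->4 ok
  pos 16: z in {0}, choose 0; 4->0 ok
  pos 17: z in {0}, choose 0; 0->0 ok
  pos 18: z in {0}, choose 0; 0->0 ok
  pos 19: z in {0}, choose 0; 0->0 ok
  pos 20: y in {1,3}, choose 3; 0->3 ok
  pos 21: x in {2,4}, choose 2; 3->2 ok
  pos 22: x in {2,4}, choose 4; 2->4 ok
  pos 23: z in {0}, choose 0; 4->0 ok
  pos 24: x in {2,4}, choose 2; 0->2 ok
  pos 25: x in {2,4}, choose 4; 2->4 ok
  pos 26: z in {0}, choose 0; 4->0 ok
  pos 27: x in {2,4}, choose 4; 0->4 ok
  pos 28: x in {2,4}, choose 4; 4->4 ok

0,3,1,4,2,4,1,4,2,4,1,2,4,4,1,4,0,0,0,0,3,2,4,0,2,4,0,4,4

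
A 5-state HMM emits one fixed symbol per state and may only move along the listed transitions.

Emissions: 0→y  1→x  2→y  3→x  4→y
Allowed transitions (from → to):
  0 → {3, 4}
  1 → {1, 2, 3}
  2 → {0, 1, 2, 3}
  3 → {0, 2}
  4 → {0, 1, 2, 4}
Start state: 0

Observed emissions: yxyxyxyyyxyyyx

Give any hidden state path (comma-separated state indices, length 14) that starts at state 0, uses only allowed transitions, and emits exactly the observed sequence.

0,3,0,3,2,3,2,2,2,3,2,2,2,1

  pos 0: y in {0,2,4}, choose 0; start
  pos 1: x in {1,3}, choose 3; 0->3 ok
  pos 2: y in {0,2,4}, choose 0; 3->0 ok
  pos 3: x in {1,3}, choose 3; 0->3 ok
  pos 4: y in {0,2,4}, choose 2; 3->2 ok
  pos 5: x in {1,3}, choose 3; 2->3 ok
  pos 6: y in {0,2,4}, choose 2; 3->2 ok
  pos 7: y in {0,2,4}, choose 2; 2->2 ok
  pos 8: y in {0,2,4}, choose 2; 2->2 ok
  pos 9: x in {1,3}, choose 3; 2->3 ok
  pos 10: y in {0,2,4}, choose 2; 3->2 ok
  pos 11: y in {0,2,4}, choose 2; 2->2 ok
  pos 12: y in {0,2,4}, choose 2; 2->2 ok
  pos 13: x in {1,3}, choose 1; 2->1 ok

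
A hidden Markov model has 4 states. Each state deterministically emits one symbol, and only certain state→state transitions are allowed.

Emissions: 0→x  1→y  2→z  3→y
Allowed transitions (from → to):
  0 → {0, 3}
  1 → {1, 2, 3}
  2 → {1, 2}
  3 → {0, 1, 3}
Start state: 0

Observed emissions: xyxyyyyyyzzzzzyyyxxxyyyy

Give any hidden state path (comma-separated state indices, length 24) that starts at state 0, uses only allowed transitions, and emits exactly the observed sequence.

  pos 0: x in {0}, choose 0; start
  pos 1: y in {1,3}, choose 3; 0->3 ok
  pos 2: x in {0}, choose 0; 3->0 ok
  pos 3: y in {1,3}, choose 3; 0->3 ok
  pos 4: y in {1,3}, choose 3; 3->3 ok
  pos 5: y in {1,3}, choose 3; 3->3 ok
  pos 6: y in {1,3}, choose 1; 3->1 ok
  pos 7: y in {1,3}, choose 1; 1->1 ok
  pos 8: y in {1,3}, choose 1; 1->1 ok
  pos 9: z in {2}, choose 2; 1->2 ok
  pos 10: z in {2}, choose 2; 2->2 ok
  pos 11: z in {2}, choose 2; 2->2 ok
  pos 12: z in {2}, choose 2; 2->2 ok
  pos 13: z in {2}, choose 2; 2->2 ok
  pos 14: y in {1,3}, choose 1; 2->1 ok
  pos 15: y in {1,3}, choose 3; 1->3 ok
  pos 16: y in {1,3}, choose 3; 3->3 ok
  pos 17: x in {0}, choose 0; 3->0 ok
  pos 18: x in {0}, choose 0; 0->0 ok
  pos 19: x in {0}, choose 0; 0->0 ok
  pos 20: y in {1,3}, choose 3; 0->3 ok
  pos 21: y in {1,3}, choose 1; 3->1 ok
  pos 22: y in {1,3}, choose 1; 1->1 ok
  pos 23: y in {1,3}, choose 3; 1->3 ok

0,3,0,3,3,3,1,1,1,2,2,2,2,2,1,3,3,0,0,0,3,1,1,3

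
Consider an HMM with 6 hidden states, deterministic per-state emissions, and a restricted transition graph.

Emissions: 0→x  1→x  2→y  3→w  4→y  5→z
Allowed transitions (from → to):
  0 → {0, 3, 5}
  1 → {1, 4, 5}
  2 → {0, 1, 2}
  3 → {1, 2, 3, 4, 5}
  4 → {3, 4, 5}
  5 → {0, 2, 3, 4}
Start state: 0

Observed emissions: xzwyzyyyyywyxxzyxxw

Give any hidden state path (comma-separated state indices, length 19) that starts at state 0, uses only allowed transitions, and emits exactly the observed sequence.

0,5,3,4,5,4,4,4,4,4,3,2,1,1,5,2,0,0,3

  t0 'x' -> {0,1}, take 0 (start)
  t1 'z' -> {5}, take 5 (0->5 ok)
  t2 'w' -> {3}, take 3 (5->3 ok)
  t3 'y' -> {2,4}, take 4 (3->4 ok)
  t4 'z' -> {5}, take 5 (4->5 ok)
  t5 'y' -> {2,4}, take 4 (5->4 ok)
  t6 'y' -> {2,4}, take 4 (4->4 ok)
  t7 'y' -> {2,4}, take 4 (4->4 ok)
  t8 'y' -> {2,4}, take 4 (4->4 ok)
  t9 'y' -> {2,4}, take 4 (4->4 ok)
  t10 'w' -> {3}, take 3 (4->3 ok)
  t11 'y' -> {2,4}, take 2 (3->2 ok)
  t12 'x' -> {0,1}, take 1 (2->1 ok)
  t13 'x' -> {0,1}, take 1 (1->1 ok)
  t14 'z' -> {5}, take 5 (1->5 ok)
  t15 'y' -> {2,4}, take 2 (5->2 ok)
  t16 'x' -> {0,1}, take 0 (2->0 ok)
  t17 'x' -> {0,1}, take 0 (0->0 ok)
  t18 'w' -> {3}, take 3 (0->3 ok)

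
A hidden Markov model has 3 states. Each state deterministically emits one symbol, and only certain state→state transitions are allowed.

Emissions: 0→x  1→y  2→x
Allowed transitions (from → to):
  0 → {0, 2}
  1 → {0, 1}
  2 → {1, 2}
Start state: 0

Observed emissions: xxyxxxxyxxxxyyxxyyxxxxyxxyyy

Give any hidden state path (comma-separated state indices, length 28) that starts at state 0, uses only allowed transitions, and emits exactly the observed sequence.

  pos 0: x in {0,2}, choose 0; start
  pos 1: x in {0,2}, choose 2; 0->2 ok
  pos 2: y in {1}, choose 1; 2->1 ok
  pos 3: x in {0,2}, choose 0; 1->0 ok
  pos 4: x in {0,2}, choose 0; 0->0 ok
  pos 5: x in {0,2}, choose 2; 0->2 ok
  pos 6: x in {0,2}, choose 2; 2->2 ok
  pos 7: y in {1}, choose 1; 2->1 ok
  pos 8: x in {0,2}, choose 0; 1->0 ok
  pos 9: x in {0,2}, choose 0; 0->0 ok
  pos 10: x in {0,2}, choose 2; 0->2 ok
  pos 11: x in {0,2}, choose 2; 2->2 ok
  pos 12: y in {1}, choose 1; 2->1 ok
  pos 13: y in {1}, choose 1; 1->1 ok
  pos 14: x in {0,2}, choose 0; 1->0 ok
  pos 15: x in {0,2}, choose 2; 0->2 ok
  pos 16: y in {1}, choose 1; 2->1 ok
  pos 17: y in {1}, choose 1; 1->1 ok
  pos 18: x in {0,2}, choose 0; 1->0 ok
  pos 19: x in {0,2}, choose 0; 0->0 ok
  pos 20: x in {0,2}, choose 2; 0->2 ok
  pos 21: x in {0,2}, choose 2; 2->2 ok
  pos 22: y in {1}, choose 1; 2->1 ok
  pos 23: x in {0,2}, choose 0; 1->0 ok
  pos 24: x in {0,2}, choose 2; 0->2 ok
  pos 25: y in {1}, choose 1; 2->1 ok
  pos 26: y in {1}, choose 1; 1->1 ok
  pos 27: y in {1}, choose 1; 1->1 ok

0,2,1,0,0,2,2,1,0,0,2,2,1,1,0,2,1,1,0,0,2,2,1,0,2,1,1,1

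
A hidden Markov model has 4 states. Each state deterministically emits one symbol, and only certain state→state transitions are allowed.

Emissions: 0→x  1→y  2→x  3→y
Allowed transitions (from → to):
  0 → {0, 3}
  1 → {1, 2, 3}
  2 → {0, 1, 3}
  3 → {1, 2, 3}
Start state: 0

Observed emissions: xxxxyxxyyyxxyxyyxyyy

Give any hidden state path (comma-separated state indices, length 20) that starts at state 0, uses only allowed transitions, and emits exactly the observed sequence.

  0: obs=x cand={0,2} pick 0 [start]
  1: obs=x cand={0,2} pick 0 [0->0 ok]
  2: obs=x cand={0,2} pick 0 [0->0 ok]
  3: obs=x cand={0,2} pick 0 [0->0 ok]
  4: obs=y cand={1,3} pick 3 [0->3 ok]
  5: obs=x cand={0,2} pick 2 [3->2 ok]
  6: obs=x cand={0,2} pick 0 [2->0 ok]
  7: obs=y cand={1,3} pick 3 [0->3 ok]
  8: obs=y cand={1,3} pick 3 [3->3 ok]
  9: obs=y cand={1,3} pick 1 [3->1 ok]
  10: obs=x cand={0,2} pick 2 [1->2 ok]
  11: obs=x cand={0,2} pick 0 [2->0 ok]
  12: obs=y cand={1,3} pick 3 [0->3 ok]
  13: obs=x cand={0,2} pick 2 [3->2 ok]
  14: obs=y cand={1,3} pick 1 [2->1 ok]
  15: obs=y cand={1,3} pick 1 [1->1 ok]
  16: obs=x cand={0,2} pick 2 [1->2 ok]
  17: obs=y cand={1,3} pick 1 [2->1 ok]
  18: obs=y cand={1,3} pick 3 [1->3 ok]
  19: obs=y cand={1,3} pick 1 [3->1 ok]

0,0,0,0,3,2,0,3,3,1,2,0,3,2,1,1,2,1,3,1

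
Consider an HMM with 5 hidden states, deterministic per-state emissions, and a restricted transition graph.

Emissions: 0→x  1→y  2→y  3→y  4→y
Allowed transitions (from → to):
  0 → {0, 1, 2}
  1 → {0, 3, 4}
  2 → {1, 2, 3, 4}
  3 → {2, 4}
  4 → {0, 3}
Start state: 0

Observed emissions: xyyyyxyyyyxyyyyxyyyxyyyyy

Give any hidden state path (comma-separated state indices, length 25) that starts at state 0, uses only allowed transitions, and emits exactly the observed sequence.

0,1,4,3,4,0,2,4,3,4,0,2,3,2,4,0,2,1,4,0,1,4,3,2,1

  pos 0: x in {0}, choose 0; start
  pos 1: y in {1,2,3,4}, choose 1; 0->1 ok
  pos 2: y in {1,2,3,4}, choose 4; 1->4 ok
  pos 3: y in {1,2,3,4}, choose 3; 4->3 ok
  pos 4: y in {1,2,3,4}, choose 4; 3->4 ok
  pos 5: x in {0}, choose 0; 4->0 ok
  pos 6: y in {1,2,3,4}, choose 2; 0->2 ok
  pos 7: y in {1,2,3,4}, choose 4; 2->4 ok
  pos 8: y in {1,2,3,4}, choose 3; 4->3 ok
  pos 9: y in {1,2,3,4}, choose 4; 3->4 ok
  pos 10: x in {0}, choose 0; 4->0 ok
  pos 11: y in {1,2,3,4}, choose 2; 0->2 ok
  pos 12: y in {1,2,3,4}, choose 3; 2->3 ok
  pos 13: y in {1,2,3,4}, choose 2; 3->2 ok
  pos 14: y in {1,2,3,4}, choose 4; 2->4 ok
  pos 15: x in {0}, choose 0; 4->0 ok
  pos 16: y in {1,2,3,4}, choose 2; 0->2 ok
  pos 17: y in {1,2,3,4}, choose 1; 2->1 ok
  pos 18: y in {1,2,3,4}, choose 4; 1->4 ok
  pos 19: x in {0}, choose 0; 4->0 ok
  pos 20: y in {1,2,3,4}, choose 1; 0->1 ok
  pos 21: y in {1,2,3,4}, choose 4; 1->4 ok
  pos 22: y in {1,2,3,4}, choose 3; 4->3 ok
  pos 23: y in {1,2,3,4}, choose 2; 3->2 ok
  pos 24: y in {1,2,3,4}, choose 1; 2->1 ok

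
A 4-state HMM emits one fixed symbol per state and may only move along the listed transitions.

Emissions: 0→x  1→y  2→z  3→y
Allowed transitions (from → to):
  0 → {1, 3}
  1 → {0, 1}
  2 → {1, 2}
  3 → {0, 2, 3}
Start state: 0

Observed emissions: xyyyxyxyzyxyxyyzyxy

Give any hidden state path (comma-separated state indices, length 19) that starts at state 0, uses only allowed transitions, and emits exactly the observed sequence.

  pos 0: x in {0}, choose 0; start
  pos 1: y in {1,3}, choose 1; 0->1 ok
  pos 2: y in {1,3}, choose 1; 1->1 ok
  pos 3: y in {1,3}, choose 1; 1->1 ok
  pos 4: x in {0}, choose 0; 1->0 ok
  pos 5: y in {1,3}, choose 1; 0->1 ok
  pos 6: x in {0}, choose 0; 1->0 ok
  pos 7: y in {1,3}, choose 3; 0->3 ok
  pos 8: z in {2}, choose 2; 3->2 ok
  pos 9: y in {1,3}, choose 1; 2->1 ok
  pos 10: x in {0}, choose 0; 1->0 ok
  pos 11: y in {1,3}, choose 1; 0->1 ok
  pos 12: x in {0}, choose 0; 1->0 ok
  pos 13: y in {1,3}, choose 3; 0->3 ok
  pos 14: y in {1,3}, choose 3; 3->3 ok
  pos 15: z in {2}, choose 2; 3->2 ok
  pos 16: y in {1,3}, choose 1; 2->1 ok
  pos 17: x in {0}, choose 0; 1->0 ok
  pos 18: y in {1,3}, choose 1; 0->1 ok

0,1,1,1,0,1,0,3,2,1,0,1,0,3,3,2,1,0,1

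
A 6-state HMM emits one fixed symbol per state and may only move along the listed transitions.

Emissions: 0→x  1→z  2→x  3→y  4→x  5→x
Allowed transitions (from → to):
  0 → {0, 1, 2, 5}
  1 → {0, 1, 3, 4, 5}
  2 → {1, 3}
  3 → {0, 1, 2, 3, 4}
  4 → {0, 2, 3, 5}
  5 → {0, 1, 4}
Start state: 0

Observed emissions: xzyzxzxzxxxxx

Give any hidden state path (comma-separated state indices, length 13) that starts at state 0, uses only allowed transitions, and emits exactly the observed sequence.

  [0] x  {0,2,4,5}  => 0  start
  [1] z  {1}  => 1  0->1 ok
  [2] y  {3}  => 3  1->3 ok
  [3] z  {1}  => 1  3->1 ok
  [4] x  {0,2,4,5}  => 0  1->0 ok
  [5] z  {1}  => 1  0->1 ok
  [6] x  {0,2,4,5}  => 5  1->5 ok
  [7] z  {1}  => 1  5->1 ok
  [8] x  {0,2,4,5}  => 5  1->5 ok
  [9] x  {0,2,4,5}  => 4  5->4 ok
  [10] x  {0,2,4,5}  => 5  4->5 ok
  [11] x  {0,2,4,5}  => 0  5->0 ok
  [12] x  {0,2,4,5}  => 2  0->2 ok

0,1,3,1,0,1,5,1,5,4,5,0,2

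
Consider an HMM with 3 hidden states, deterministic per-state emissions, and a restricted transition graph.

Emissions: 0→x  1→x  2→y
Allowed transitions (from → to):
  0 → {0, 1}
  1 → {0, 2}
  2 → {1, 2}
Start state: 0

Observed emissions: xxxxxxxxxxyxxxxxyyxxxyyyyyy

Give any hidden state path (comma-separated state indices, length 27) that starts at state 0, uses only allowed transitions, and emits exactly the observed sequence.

  [0] x  {0,1}  => 0  start
  [1] x  {0,1}  => 1  0->1 ok
  [2] x  {0,1}  => 0  1->0 ok
  [3] x  {0,1}  => 0  0->0 ok
  [4] x  {0,1}  => 1  0->1 ok
  [5] x  {0,1}  => 0  1->0 ok
  [6] x  {0,1}  => 0  0->0 ok
  [7] x  {0,1}  => 0  0->0 ok
  [8] x  {0,1}  => 0  0->0 ok
  [9] x  {0,1}  => 1  0->1 ok
  [10] y  {2}  => 2  1->2 ok
  [11] x  {0,1}  => 1  2->1 ok
  [12] x  {0,1}  => 0  1->0 ok
  [13] x  {0,1}  => 0  0->0 ok
  [14] x  {0,1}  => 0  0->0 ok
  [15] x  {0,1}  => 1  0->1 ok
  [16] y  {2}  => 2  1->2 ok
  [17] y  {2}  => 2  2->2 ok
  [18] x  {0,1}  => 1  2->1 ok
  [19] x  {0,1}  => 0  1->0 ok
  [20] x  {0,1}  => 1  0->1 ok
  [21] y  {2}  => 2  1->2 ok
  [22] y  {2}  => 2  2->2 ok
  [23] y  {2}  => 2  2->2 ok
  [24] y  {2}  => 2  2->2 ok
  [25] y  {2}  => 2  2->2 ok
  [26] y  {2}  => 2  2->2 ok

0,1,0,0,1,0,0,0,0,1,2,1,0,0,0,1,2,2,1,0,1,2,2,2,2,2,2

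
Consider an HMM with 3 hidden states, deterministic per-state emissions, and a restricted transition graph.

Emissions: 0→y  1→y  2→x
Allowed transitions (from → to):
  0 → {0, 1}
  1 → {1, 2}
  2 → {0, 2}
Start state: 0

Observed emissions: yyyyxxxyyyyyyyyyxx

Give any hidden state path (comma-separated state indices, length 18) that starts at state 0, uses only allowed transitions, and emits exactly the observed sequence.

0,0,1,1,2,2,2,0,0,0,0,0,0,0,1,1,2,2

  [0] y  {0,1}  => 0  start
  [1] y  {0,1}  => 0  0->0 ok
  [2] y  {0,1}  => 1  0->1 ok
  [3] y  {0,1}  => 1  1->1 ok
  [4] x  {2}  => 2  1->2 ok
  [5] x  {2}  => 2  2->2 ok
  [6] x  {2}  => 2  2->2 ok
  [7] y  {0,1}  => 0  2->0 ok
  [8] y  {0,1}  => 0  0->0 ok
  [9] y  {0,1}  => 0  0->0 ok
  [10] y  {0,1}  => 0  0->0 ok
  [11] y  {0,1}  => 0  0->0 ok
  [12] y  {0,1}  => 0  0->0 ok
  [13] y  {0,1}  => 0  0->0 ok
  [14] y  {0,1}  => 1  0->1 ok
  [15] y  {0,1}  => 1  1->1 ok
  [16] x  {2}  => 2  1->2 ok
  [17] x  {2}  => 2  2->2 ok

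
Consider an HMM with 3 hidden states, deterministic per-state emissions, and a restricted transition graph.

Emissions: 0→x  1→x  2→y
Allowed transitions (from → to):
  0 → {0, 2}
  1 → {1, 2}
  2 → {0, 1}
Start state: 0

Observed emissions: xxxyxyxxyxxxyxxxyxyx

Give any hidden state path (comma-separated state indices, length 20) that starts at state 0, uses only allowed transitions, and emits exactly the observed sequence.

0,0,0,2,1,2,0,0,2,1,1,1,2,0,0,0,2,1,2,0

  t0 'x' -> {0,1}, take 0 (start)
  t1 'x' -> {0,1}, take 0 (0->0 ok)
  t2 'x' -> {0,1}, take 0 (0->0 ok)
  t3 'y' -> {2}, take 2 (0->2 ok)
  t4 'x' -> {0,1}, take 1 (2->1 ok)
  t5 'y' -> {2}, take 2 (1->2 ok)
  t6 'x' -> {0,1}, take 0 (2->0 ok)
  t7 'x' -> {0,1}, take 0 (0->0 ok)
  t8 'y' -> {2}, take 2 (0->2 ok)
  t9 'x' -> {0,1}, take 1 (2->1 ok)
  t10 'x' -> {0,1}, take 1 (1->1 ok)
  t11 'x' -> {0,1}, take 1 (1->1 ok)
  t12 'y' -> {2}, take 2 (1->2 ok)
  t13 'x' -> {0,1}, take 0 (2->0 ok)
  t14 'x' -> {0,1}, take 0 (0->0 ok)
  t15 'x' -> {0,1}, take 0 (0->0 ok)
  t16 'y' -> {2}, take 2 (0->2 ok)
  t17 'x' -> {0,1}, take 1 (2->1 ok)
  t18 'y' -> {2}, take 2 (1->2 ok)
  t19 'x' -> {0,1}, take 0 (2->0 ok)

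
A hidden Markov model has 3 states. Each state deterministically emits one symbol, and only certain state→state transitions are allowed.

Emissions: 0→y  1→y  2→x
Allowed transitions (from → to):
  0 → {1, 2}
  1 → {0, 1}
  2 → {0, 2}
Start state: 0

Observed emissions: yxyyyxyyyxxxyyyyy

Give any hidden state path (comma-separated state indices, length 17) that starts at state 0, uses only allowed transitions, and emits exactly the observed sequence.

0,2,0,1,0,2,0,1,0,2,2,2,0,1,1,1,0

  0: obs=y cand={0,1} pick 0 [start]
  1: obs=x cand={2} pick 2 [0->2 ok]
  2: obs=y cand={0,1} pick 0 [2->0 ok]
  3: obs=y cand={0,1} pick 1 [0->1 ok]
  4: obs=y cand={0,1} pick 0 [1->0 ok]
  5: obs=x cand={2} pick 2 [0->2 ok]
  6: obs=y cand={0,1} pick 0 [2->0 ok]
  7: obs=y cand={0,1} pick 1 [0->1 ok]
  8: obs=y cand={0,1} pick 0 [1->0 ok]
  9: obs=x cand={2} pick 2 [0->2 ok]
  10: obs=x cand={2} pick 2 [2->2 ok]
  11: obs=x cand={2} pick 2 [2->2 ok]
  12: obs=y cand={0,1} pick 0 [2->0 ok]
  13: obs=y cand={0,1} pick 1 [0->1 ok]
  14: obs=y cand={0,1} pick 1 [1->1 ok]
  15: obs=y cand={0,1} pick 1 [1->1 ok]
  16: obs=y cand={0,1} pick 0 [1->0 ok]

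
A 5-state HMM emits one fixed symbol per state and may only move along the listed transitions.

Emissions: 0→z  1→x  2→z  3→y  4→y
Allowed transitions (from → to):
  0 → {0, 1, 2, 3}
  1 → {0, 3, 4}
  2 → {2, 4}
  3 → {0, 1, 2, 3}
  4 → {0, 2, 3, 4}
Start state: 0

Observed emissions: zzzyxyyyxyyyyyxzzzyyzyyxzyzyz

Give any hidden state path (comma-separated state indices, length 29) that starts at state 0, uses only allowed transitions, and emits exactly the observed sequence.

  [0] z  {0,2}  => 0  start
  [1] z  {0,2}  => 0  0->0 ok
  [2] z  {0,2}  => 0  0->0 ok
  [3] y  {3,4}  => 3  0->3 ok
  [4] x  {1}  => 1  3->1 ok
  [5] y  {3,4}  => 4  1->4 ok
  [6] y  {3,4}  => 4  4->4 ok
  [7] y  {3,4}  => 3  4->3 ok
  [8] x  {1}  => 1  3->1 ok
  [9] y  {3,4}  => 4  1->4 ok
  [10] y  {3,4}  => 4  4->4 ok
  [11] y  {3,4}  => 4  4->4 ok
  [12] y  {3,4}  => 3  4->3 ok
  [13] y  {3,4}  => 3  3->3 ok
  [14] x  {1}  => 1  3->1 ok
  [15] z  {0,2}  => 0  1->0 ok
  [16] z  {0,2}  => 2  0->2 ok
  [17] z  {0,2}  => 2  2->2 ok
  [18] y  {3,4}  => 4  2->4 ok
  [19] y  {3,4}  => 3  4->3 ok
  [20] z  {0,2}  => 0  3->0 ok
  [21] y  {3,4}  => 3  0->3 ok
  [22] y  {3,4}  => 3  3->3 ok
  [23] x  {1}  => 1  3->1 ok
  [24] z  {0,2}  => 0  1->0 ok
  [25] y  {3,4}  => 3  0->3 ok
  [26] z  {0,2}  => 2  3->2 ok
  [27] y  {3,4}  => 4  2->4 ok
  [28] z  {0,2}  => 0  4->0 ok

0,0,0,3,1,4,4,3,1,4,4,4,3,3,1,0,2,2,4,3,0,3,3,1,0,3,2,4,0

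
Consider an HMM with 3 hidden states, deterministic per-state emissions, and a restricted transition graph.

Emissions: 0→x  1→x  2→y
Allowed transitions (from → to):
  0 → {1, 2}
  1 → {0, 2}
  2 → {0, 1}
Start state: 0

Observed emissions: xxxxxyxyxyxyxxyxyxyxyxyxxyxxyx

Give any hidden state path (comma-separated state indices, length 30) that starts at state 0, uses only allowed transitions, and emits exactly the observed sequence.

  0: obs=x cand={0,1} pick 0 [start]
  1: obs=x cand={0,1} pick 1 [0->1 ok]
  2: obs=x cand={0,1} pick 0 [1->0 ok]
  3: obs=x cand={0,1} pick 1 [0->1 ok]
  4: obs=x cand={0,1} pick 0 [1->0 ok]
  5: obs=y cand={2} pick 2 [0->2 ok]
  6: obs=x cand={0,1} pick 0 [2->0 ok]
  7: obs=y cand={2} pick 2 [0->2 ok]
  8: obs=x cand={0,1} pick 0 [2->0 ok]
  9: obs=y cand={2} pick 2 [0->2 ok]
  10: obs=x cand={0,1} pick 0 [2->0 ok]
  11: obs=y cand={2} pick 2 [0->2 ok]
  12: obs=x cand={0,1} pick 0 [2->0 ok]
  13: obs=x cand={0,1} pick 1 [0->1 ok]
  14: obs=y cand={2} pick 2 [1->2 ok]
  15: obs=x cand={0,1} pick 0 [2->0 ok]
  16: obs=y cand={2} pick 2 [0->2 ok]
  17: obs=x cand={0,1} pick 1 [2->1 ok]
  18: obs=y cand={2} pick 2 [1->2 ok]
  19: obs=x cand={0,1} pick 1 [2->1 ok]
  20: obs=y cand={2} pick 2 [1->2 ok]
  21: obs=x cand={0,1} pick 0 [2->0 ok]
  22: obs=y cand={2} pick 2 [0->2 ok]
  23: obs=x cand={0,1} pick 0 [2->0 ok]
  24: obs=x cand={0,1} pick 1 [0->1 ok]
  25: obs=y cand={2} pick 2 [1->2 ok]
  26: obs=x cand={0,1} pick 1 [2->1 ok]
  27: obs=x cand={0,1} pick 0 [1->0 ok]
  28: obs=y cand={2} pick 2 [0->2 ok]
  29: obs=x cand={0,1} pick 0 [2->0 ok]

0,1,0,1,0,2,0,2,0,2,0,2,0,1,2,0,2,1,2,1,2,0,2,0,1,2,1,0,2,0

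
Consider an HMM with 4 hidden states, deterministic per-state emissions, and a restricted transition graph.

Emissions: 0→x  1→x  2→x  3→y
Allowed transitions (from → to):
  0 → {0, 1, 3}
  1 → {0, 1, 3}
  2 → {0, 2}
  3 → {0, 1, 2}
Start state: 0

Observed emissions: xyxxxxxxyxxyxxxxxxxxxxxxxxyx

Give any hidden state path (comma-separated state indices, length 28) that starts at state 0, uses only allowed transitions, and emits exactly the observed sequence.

0,3,1,0,0,0,0,0,3,1,1,3,1,1,0,1,0,0,0,1,0,1,1,1,0,1,3,1

  t0 'x' -> {0,1,2}, take 0 (start)
  t1 'y' -> {3}, take 3 (0->3 ok)
  t2 'x' -> {0,1,2}, take 1 (3->1 ok)
  t3 'x' -> {0,1,2}, take 0 (1->0 ok)
  t4 'x' -> {0,1,2}, take 0 (0->0 ok)
  t5 'x' -> {0,1,2}, take 0 (0->0 ok)
  t6 'x' -> {0,1,2}, take 0 (0->0 ok)
  t7 'x' -> {0,1,2}, take 0 (0->0 ok)
  t8 'y' -> {3}, take 3 (0->3 ok)
  t9 'x' -> {0,1,2}, take 1 (3->1 ok)
  t10 'x' -> {0,1,2}, take 1 (1->1 ok)
  t11 'y' -> {3}, take 3 (1->3 ok)
  t12 'x' -> {0,1,2}, take 1 (3->1 ok)
  t13 'x' -> {0,1,2}, take 1 (1->1 ok)
  t14 'x' -> {0,1,2}, take 0 (1->0 ok)
  t15 'x' -> {0,1,2}, take 1 (0->1 ok)
  t16 'x' -> {0,1,2}, take 0 (1->0 ok)
  t17 'x' -> {0,1,2}, take 0 (0->0 ok)
  t18 'x' -> {0,1,2}, take 0 (0->0 ok)
  t19 'x' -> {0,1,2}, take 1 (0->1 ok)
  t20 'x' -> {0,1,2}, take 0 (1->0 ok)
  t21 'x' -> {0,1,2}, take 1 (0->1 ok)
  t22 'x' -> {0,1,2}, take 1 (1->1 ok)
  t23 'x' -> {0,1,2}, take 1 (1->1 ok)
  t24 'x' -> {0,1,2}, take 0 (1->0 ok)
  t25 'x' -> {0,1,2}, take 1 (0->1 ok)
  t26 'y' -> {3}, take 3 (1->3 ok)
  t27 'x' -> {0,1,2}, take 1 (3->1 ok)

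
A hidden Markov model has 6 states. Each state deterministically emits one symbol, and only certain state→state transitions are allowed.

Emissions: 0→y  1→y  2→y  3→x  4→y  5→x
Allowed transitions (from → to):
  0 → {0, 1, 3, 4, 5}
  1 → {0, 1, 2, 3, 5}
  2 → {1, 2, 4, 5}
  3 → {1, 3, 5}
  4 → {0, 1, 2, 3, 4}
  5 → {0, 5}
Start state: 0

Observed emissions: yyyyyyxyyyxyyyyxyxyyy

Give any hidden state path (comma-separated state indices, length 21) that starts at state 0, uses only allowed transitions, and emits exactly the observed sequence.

  0: obs=y cand={0,1,2,4} pick 0 [start]
  1: obs=y cand={0,1,2,4} pick 1 [0->1 ok]
  2: obs=y cand={0,1,2,4} pick 1 [1->1 ok]
  3: obs=y cand={0,1,2,4} pick 2 [1->2 ok]
  4: obs=y cand={0,1,2,4} pick 4 [2->4 ok]
  5: obs=y cand={0,1,2,4} pick 0 [4->0 ok]
  6: obs=x cand={3,5} pick 3 [0->3 ok]
  7: obs=y cand={0,1,2,4} pick 1 [3->1 ok]
  8: obs=y cand={0,1,2,4} pick 1 [1->1 ok]
  9: obs=y cand={0,1,2,4} pick 0 [1->0 ok]
  10: obs=x cand={3,5} pick 3 [0->3 ok]
  11: obs=y cand={0,1,2,4} pick 1 [3->1 ok]
  12: obs=y cand={0,1,2,4} pick 2 [1->2 ok]
  13: obs=y cand={0,1,2,4} pick 2 [2->2 ok]
  14: obs=y cand={0,1,2,4} pick 1 [2->1 ok]
  15: obs=x cand={3,5} pick 5 [1->5 ok]
  16: obs=y cand={0,1,2,4} pick 0 [5->0 ok]
  17: obs=x cand={3,5} pick 5 [0->5 ok]
  18: obs=y cand={0,1,2,4} pick 0 [5->0 ok]
  19: obs=y cand={0,1,2,4} pick 4 [0->4 ok]
  20: obs=y cand={0,1,2,4} pick 4 [4->4 ok]

0,1,1,2,4,0,3,1,1,0,3,1,2,2,1,5,0,5,0,4,4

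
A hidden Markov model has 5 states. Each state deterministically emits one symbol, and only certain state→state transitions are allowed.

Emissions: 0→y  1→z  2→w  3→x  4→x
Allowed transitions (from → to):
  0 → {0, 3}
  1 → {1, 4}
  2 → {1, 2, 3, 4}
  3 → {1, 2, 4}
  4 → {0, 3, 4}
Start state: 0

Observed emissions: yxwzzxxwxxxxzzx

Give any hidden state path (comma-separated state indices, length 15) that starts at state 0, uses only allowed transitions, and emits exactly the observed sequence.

0,3,2,1,1,4,3,2,4,4,4,3,1,1,4

  0: obs=y cand={0} pick 0 [start]
  1: obs=x cand={3,4} pick 3 [0->3 ok]
  2: obs=w cand={2} pick 2 [3->2 ok]
  3: obs=z cand={1} pick 1 [2->1 ok]
  4: obs=z cand={1} pick 1 [1->1 ok]
  5: obs=x cand={3,4} pick 4 [1->4 ok]
  6: obs=x cand={3,4} pick 3 [4->3 ok]
  7: obs=w cand={2} pick 2 [3->2 ok]
  8: obs=x cand={3,4} pick 4 [2->4 ok]
  9: obs=x cand={3,4} pick 4 [4->4 ok]
  10: obs=x cand={3,4} pick 4 [4->4 ok]
  11: obs=x cand={3,4} pick 3 [4->3 ok]
  12: obs=z cand={1} pick 1 [3->1 ok]
  13: obs=z cand={1} pick 1 [1->1 ok]
  14: obs=x cand={3,4} pick 4 [1->4 ok]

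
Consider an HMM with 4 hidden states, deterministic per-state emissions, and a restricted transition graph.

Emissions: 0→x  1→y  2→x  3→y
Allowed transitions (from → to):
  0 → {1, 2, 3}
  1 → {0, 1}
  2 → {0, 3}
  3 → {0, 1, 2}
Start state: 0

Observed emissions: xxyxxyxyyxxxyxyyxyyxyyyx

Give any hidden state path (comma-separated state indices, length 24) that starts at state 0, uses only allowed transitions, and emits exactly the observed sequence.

  [0] x  {0,2}  => 0  start
  [1] x  {0,2}  => 2  0->2 ok
  [2] y  {1,3}  => 3  2->3 ok
  [3] x  {0,2}  => 0  3->0 ok
  [4] x  {0,2}  => 2  0->2 ok
  [5] y  {1,3}  => 3  2->3 ok
  [6] x  {0,2}  => 0  3->0 ok
  [7] y  {1,3}  => 1  0->1 ok
  [8] y  {1,3}  => 1  1->1 ok
  [9] x  {0,2}  => 0  1->0 ok
  [10] x  {0,2}  => 2  0->2 ok
  [11] x  {0,2}  => 0  2->0 ok
  [12] y  {1,3}  => 3  0->3 ok
  [13] x  {0,2}  => 0  3->0 ok
  [14] y  {1,3}  => 1  0->1 ok
  [15] y  {1,3}  => 1  1->1 ok
  [16] x  {0,2}  => 0  1->0 ok
  [17] y  {1,3}  => 1  0->1 ok
  [18] y  {1,3}  => 1  1->1 ok
  [19] x  {0,2}  => 0  1->0 ok
  [20] y  {1,3}  => 1  0->1 ok
  [21] y  {1,3}  => 1  1->1 ok
  [22] y  {1,3}  => 1  1->1 ok
  [23] x  {0,2}  => 0  1->0 ok

0,2,3,0,2,3,0,1,1,0,2,0,3,0,1,1,0,1,1,0,1,1,1,0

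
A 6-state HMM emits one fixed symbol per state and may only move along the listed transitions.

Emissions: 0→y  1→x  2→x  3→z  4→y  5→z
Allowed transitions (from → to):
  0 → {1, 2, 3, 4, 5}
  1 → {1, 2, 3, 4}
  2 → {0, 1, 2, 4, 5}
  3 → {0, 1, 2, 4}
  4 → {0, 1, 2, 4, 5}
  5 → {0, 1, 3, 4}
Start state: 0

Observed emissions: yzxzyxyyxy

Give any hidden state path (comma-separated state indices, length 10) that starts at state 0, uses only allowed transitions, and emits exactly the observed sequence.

  [0] y  {0,4}  => 0  start
  [1] z  {3,5}  => 3  0->3 ok
  [2] x  {1,2}  => 1  3->1 ok
  [3] z  {3,5}  => 3  1->3 ok
  [4] y  {0,4}  => 4  3->4 ok
  [5] x  {1,2}  => 1  4->1 ok
  [6] y  {0,4}  => 4  1->4 ok
  [7] y  {0,4}  => 4  4->4 ok
  [8] x  {1,2}  => 2  4->2 ok
  [9] y  {0,4}  => 4  2->4 ok

0,3,1,3,4,1,4,4,2,4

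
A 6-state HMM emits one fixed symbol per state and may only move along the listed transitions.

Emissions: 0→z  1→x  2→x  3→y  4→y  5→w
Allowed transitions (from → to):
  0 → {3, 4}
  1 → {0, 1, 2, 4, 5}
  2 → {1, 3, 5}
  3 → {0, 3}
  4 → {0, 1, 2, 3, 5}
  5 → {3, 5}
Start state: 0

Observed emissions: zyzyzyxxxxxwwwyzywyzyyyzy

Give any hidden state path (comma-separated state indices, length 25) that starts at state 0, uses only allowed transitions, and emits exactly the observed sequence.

0,3,0,3,0,4,1,1,1,1,2,5,5,5,3,0,4,5,3,0,3,3,3,0,4

  [0] z  {0}  => 0  start
  [1] y  {3,4}  => 3  0->3 ok
  [2] z  {0}  => 0  3->0 ok
  [3] y  {3,4}  => 3  0->3 ok
  [4] z  {0}  => 0  3->0 ok
  [5] y  {3,4}  => 4  0->4 ok
  [6] x  {1,2}  => 1  4->1 ok
  [7] x  {1,2}  => 1  1->1 ok
  [8] x  {1,2}  => 1  1->1 ok
  [9] x  {1,2}  => 1  1->1 ok
  [10] x  {1,2}  => 2  1->2 ok
  [11] w  {5}  => 5  2->5 ok
  [12] w  {5}  => 5  5->5 ok
  [13] w  {5}  => 5  5->5 ok
  [14] y  {3,4}  => 3  5->3 ok
  [15] z  {0}  => 0  3->0 ok
  [16] y  {3,4}  => 4  0->4 ok
  [17] w  {5}  => 5  4->5 ok
  [18] y  {3,4}  => 3  5->3 ok
  [19] z  {0}  => 0  3->0 ok
  [20] y  {3,4}  => 3  0->3 ok
  [21] y  {3,4}  => 3  3->3 ok
  [22] y  {3,4}  => 3  3->3 ok
  [23] z  {0}  => 0  3->0 ok
  [24] y  {3,4}  => 4  0->4 ok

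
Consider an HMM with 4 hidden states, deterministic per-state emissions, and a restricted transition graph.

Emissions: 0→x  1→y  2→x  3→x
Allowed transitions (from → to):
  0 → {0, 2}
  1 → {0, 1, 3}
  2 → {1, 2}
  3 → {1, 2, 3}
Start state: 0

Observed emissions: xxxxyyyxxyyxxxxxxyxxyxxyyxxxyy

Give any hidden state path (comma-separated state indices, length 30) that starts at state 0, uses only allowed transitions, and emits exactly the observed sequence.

  [0] x  {0,2,3}  => 0  start
  [1] x  {0,2,3}  => 0  0->0 ok
  [2] x  {0,2,3}  => 0  0->0 ok
  [3] x  {0,2,3}  => 2  0->2 ok
  [4] y  {1}  => 1  2->1 ok
  [5] y  {1}  => 1  1->1 ok
  [6] y  {1}  => 1  1->1 ok
  [7] x  {0,2,3}  => 0  1->0 ok
  [8] x  {0,2,3}  => 2  0->2 ok
  [9] y  {1}  => 1  2->1 ok
  [10] y  {1}  => 1  1->1 ok
  [11] x  {0,2,3}  => 0  1->0 ok
  [12] x  {0,2,3}  => 0  0->0 ok
  [13] x  {0,2,3}  => 0  0->0 ok
  [14] x  {0,2,3}  => 2  0->2 ok
  [15] x  {0,2,3}  => 2  2->2 ok
  [16] x  {0,2,3}  => 2  2->2 ok
  [17] y  {1}  => 1  2->1 ok
  [18] x  {0,2,3}  => 0  1->0 ok
  [19] x  {0,2,3}  => 2  0->2 ok
  [20] y  {1}  => 1  2->1 ok
  [21] x  {0,2,3}  => 3  1->3 ok
  [22] x  {0,2,3}  => 3  3->3 ok
  [23] y  {1}  => 1  3->1 ok
  [24] y  {1}  => 1  1->1 ok
  [25] x  {0,2,3}  => 0  1->0 ok
  [26] x  {0,2,3}  => 2  0->2 ok
  [27] x  {0,2,3}  => 2  2->2 ok
  [28] y  {1}  => 1  2->1 ok
  [29] y  {1}  => 1  1->1 ok

0,0,0,2,1,1,1,0,2,1,1,0,0,0,2,2,2,1,0,2,1,3,3,1,1,0,2,2,1,1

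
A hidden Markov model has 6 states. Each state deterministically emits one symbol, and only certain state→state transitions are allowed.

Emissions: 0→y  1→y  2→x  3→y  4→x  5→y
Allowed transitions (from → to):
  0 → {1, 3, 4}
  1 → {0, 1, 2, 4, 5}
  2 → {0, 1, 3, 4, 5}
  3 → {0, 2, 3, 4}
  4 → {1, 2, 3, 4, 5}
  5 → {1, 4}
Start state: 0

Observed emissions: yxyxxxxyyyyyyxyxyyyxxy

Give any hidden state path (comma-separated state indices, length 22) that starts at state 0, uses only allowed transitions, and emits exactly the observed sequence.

  0: obs=y cand={0,1,3,5} pick 0 [start]
  1: obs=x cand={2,4} pick 4 [0->4 ok]
  2: obs=y cand={0,1,3,5} pick 5 [4->5 ok]
  3: obs=x cand={2,4} pick 4 [5->4 ok]
  4: obs=x cand={2,4} pick 2 [4->2 ok]
  5: obs=x cand={2,4} pick 4 [2->4 ok]
  6: obs=x cand={2,4} pick 4 [4->4 ok]
  7: obs=y cand={0,1,3,5} pick 3 [4->3 ok]
  8: obs=y cand={0,1,3,5} pick 0 [3->0 ok]
  9: obs=y cand={0,1,3,5} pick 1 [0->1 ok]
  10: obs=y cand={0,1,3,5} pick 5 [1->5 ok]
  11: obs=y cand={0,1,3,5} pick 1 [5->1 ok]
  12: obs=y cand={0,1,3,5} pick 1 [1->1 ok]
  13: obs=x cand={2,4} pick 4 [1->4 ok]
  14: obs=y cand={0,1,3,5} pick 3 [4->3 ok]
  15: obs=x cand={2,4} pick 2 [3->2 ok]
  16: obs=y cand={0,1,3,5} pick 1 [2->1 ok]
  17: obs=y cand={0,1,3,5} pick 0 [1->0 ok]
  18: obs=y cand={0,1,3,5} pick 1 [0->1 ok]
  19: obs=x cand={2,4} pick 4 [1->4 ok]
  20: obs=x cand={2,4} pick 4 [4->4 ok]
  21: obs=y cand={0,1,3,5} pick 1 [4->1 ok]

0,4,5,4,2,4,4,3,0,1,5,1,1,4,3,2,1,0,1,4,4,1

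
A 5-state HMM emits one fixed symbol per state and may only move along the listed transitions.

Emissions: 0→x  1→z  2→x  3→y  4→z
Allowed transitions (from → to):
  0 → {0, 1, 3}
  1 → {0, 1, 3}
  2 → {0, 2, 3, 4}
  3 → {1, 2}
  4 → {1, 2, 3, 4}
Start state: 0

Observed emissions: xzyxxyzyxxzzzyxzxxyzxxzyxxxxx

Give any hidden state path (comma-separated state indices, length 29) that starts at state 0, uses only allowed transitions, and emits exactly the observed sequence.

  [0] x  {0,2}  => 0  start
  [1] z  {1,4}  => 1  0->1 ok
  [2] y  {3}  => 3  1->3 ok
  [3] x  {0,2}  => 2  3->2 ok
  [4] x  {0,2}  => 2  2->2 ok
  [5] y  {3}  => 3  2->3 ok
  [6] z  {1,4}  => 1  3->1 ok
  [7] y  {3}  => 3  1->3 ok
  [8] x  {0,2}  => 2  3->2 ok
  [9] x  {0,2}  => 2  2->2 ok
  [10] z  {1,4}  => 4  2->4 ok
  [11] z  {1,4}  => 4  4->4 ok
  [12] z  {1,4}  => 1  4->1 ok
  [13] y  {3}  => 3  1->3 ok
  [14] x  {0,2}  => 2  3->2 ok
  [15] z  {1,4}  => 4  2->4 ok
  [16] x  {0,2}  => 2  4->2 ok
  [17] x  {0,2}  => 0  2->0 ok
  [18] y  {3}  => 3  0->3 ok
  [19] z  {1,4}  => 1  3->1 ok
  [20] x  {0,2}  => 0  1->0 ok
  [21] x  {0,2}  => 0  0->0 ok
  [22] z  {1,4}  => 1  0->1 ok
  [23] y  {3}  => 3  1->3 ok
  [24] x  {0,2}  => 2  3->2 ok
  [25] x  {0,2}  => 2  2->2 ok
  [26] x  {0,2}  => 2  2->2 ok
  [27] x  {0,2}  => 2  2->2 ok
  [28] x  {0,2}  => 2  2->2 ok

0,1,3,2,2,3,1,3,2,2,4,4,1,3,2,4,2,0,3,1,0,0,1,3,2,2,2,2,2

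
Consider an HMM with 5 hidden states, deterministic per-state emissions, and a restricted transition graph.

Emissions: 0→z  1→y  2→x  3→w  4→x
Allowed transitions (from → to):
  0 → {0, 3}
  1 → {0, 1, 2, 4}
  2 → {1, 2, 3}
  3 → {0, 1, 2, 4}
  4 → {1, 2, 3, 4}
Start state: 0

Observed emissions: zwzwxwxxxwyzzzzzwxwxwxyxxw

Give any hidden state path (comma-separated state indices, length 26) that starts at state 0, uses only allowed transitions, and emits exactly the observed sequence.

  0: obs=z cand={0} pick 0 [start]
  1: obs=w cand={3} pick 3 [0->3 ok]
  2: obs=z cand={0} pick 0 [3->0 ok]
  3: obs=w cand={3} pick 3 [0->3 ok]
  4: obs=x cand={2,4} pick 2 [3->2 ok]
  5: obs=w cand={3} pick 3 [2->3 ok]
  6: obs=x cand={2,4} pick 4 [3->4 ok]
  7: obs=x cand={2,4} pick 4 [4->4 ok]
  8: obs=x cand={2,4} pick 2 [4->2 ok]
  9: obs=w cand={3} pick 3 [2->3 ok]
  10: obs=y cand={1} pick 1 [3->1 ok]
  11: obs=z cand={0} pick 0 [1->0 ok]
  12: obs=z cand={0} pick 0 [0->0 ok]
  13: obs=z cand={0} pick 0 [0->0 ok]
  14: obs=z cand={0} pick 0 [0->0 ok]
  15: obs=z cand={0} pick 0 [0->0 ok]
  16: obs=w cand={3} pick 3 [0->3 ok]
  17: obs=x cand={2,4} pick 4 [3->4 ok]
  18: obs=w cand={3} pick 3 [4->3 ok]
  19: obs=x cand={2,4} pick 2 [3->2 ok]
  20: obs=w cand={3} pick 3 [2->3 ok]
  21: obs=x cand={2,4} pick 2 [3->2 ok]
  22: obs=y cand={1} pick 1 [2->1 ok]
  23: obs=x cand={2,4} pick 4 [1->4 ok]
  24: obs=x cand={2,4} pick 2 [4->2 ok]
  25: obs=w cand={3} pick 3 [2->3 ok]

0,3,0,3,2,3,4,4,2,3,1,0,0,0,0,0,3,4,3,2,3,2,1,4,2,3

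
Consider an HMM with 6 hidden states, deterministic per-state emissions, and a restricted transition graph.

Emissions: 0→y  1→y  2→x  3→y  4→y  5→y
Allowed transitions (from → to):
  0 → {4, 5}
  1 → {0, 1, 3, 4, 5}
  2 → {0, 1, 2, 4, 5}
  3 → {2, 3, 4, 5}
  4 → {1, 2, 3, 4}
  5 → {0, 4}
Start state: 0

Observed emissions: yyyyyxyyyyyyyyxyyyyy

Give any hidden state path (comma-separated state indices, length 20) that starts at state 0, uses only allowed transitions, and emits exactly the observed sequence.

  [0] y  {0,1,3,4,5}  => 0  start
  [1] y  {0,1,3,4,5}  => 5  0->5 ok
  [2] y  {0,1,3,4,5}  => 0  5->0 ok
  [3] y  {0,1,3,4,5}  => 5  0->5 ok
  [4] y  {0,1,3,4,5}  => 4  5->4 ok
  [5] x  {2}  => 2  4->2 ok
  [6] y  {0,1,3,4,5}  => 5  2->5 ok
  [7] y  {0,1,3,4,5}  => 4  5->4 ok
  [8] y  {0,1,3,4,5}  => 1  4->1 ok
  [9] y  {0,1,3,4,5}  => 1  1->1 ok
  [10] y  {0,1,3,4,5}  => 5  1->5 ok
  [11] y  {0,1,3,4,5}  => 4  5->4 ok
  [12] y  {0,1,3,4,5}  => 4  4->4 ok
  [13] y  {0,1,3,4,5}  => 4  4->4 ok
  [14] x  {2}  => 2  4->2 ok
  [15] y  {0,1,3,4,5}  => 0  2->0 ok
  [16] y  {0,1,3,4,5}  => 5  0->5 ok
  [17] y  {0,1,3,4,5}  => 4  5->4 ok
  [18] y  {0,1,3,4,5}  => 4  4->4 ok
  [19] y  {0,1,3,4,5}  => 3  4->3 ok

0,5,0,5,4,2,5,4,1,1,5,4,4,4,2,0,5,4,4,3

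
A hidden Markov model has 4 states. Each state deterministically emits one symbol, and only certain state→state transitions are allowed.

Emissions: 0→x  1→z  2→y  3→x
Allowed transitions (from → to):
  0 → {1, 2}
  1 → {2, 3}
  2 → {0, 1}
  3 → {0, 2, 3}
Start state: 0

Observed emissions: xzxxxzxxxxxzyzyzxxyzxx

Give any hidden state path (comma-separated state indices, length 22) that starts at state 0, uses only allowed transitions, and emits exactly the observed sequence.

0,1,3,3,0,1,3,3,3,3,0,1,2,1,2,1,3,0,2,1,3,3

  pos 0: x in {0,3}, choose 0; start
  pos 1: z in {1}, choose 1; 0->1 ok
  pos 2: x in {0,3}, choose 3; 1->3 ok
  pos 3: x in {0,3}, choose 3; 3->3 ok
  pos 4: x in {0,3}, choose 0; 3->0 ok
  pos 5: z in {1}, choose 1; 0->1 ok
  pos 6: x in {0,3}, choose 3; 1->3 ok
  pos 7: x in {0,3}, choose 3; 3->3 ok
  pos 8: x in {0,3}, choose 3; 3->3 ok
  pos 9: x in {0,3}, choose 3; 3->3 ok
  pos 10: x in {0,3}, choose 0; 3->0 ok
  pos 11: z in {1}, choose 1; 0->1 ok
  pos 12: y in {2}, choose 2; 1->2 ok
  pos 13: z in {1}, choose 1; 2->1 ok
  pos 14: y in {2}, choose 2; 1->2 ok
  pos 15: z in {1}, choose 1; 2->1 ok
  pos 16: x in {0,3}, choose 3; 1->3 ok
  pos 17: x in {0,3}, choose 0; 3->0 ok
  pos 18: y in {2}, choose 2; 0->2 ok
  pos 19: z in {1}, choose 1; 2->1 ok
  pos 20: x in {0,3}, choose 3; 1->3 ok
  pos 21: x in {0,3}, choose 3; 3->3 ok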